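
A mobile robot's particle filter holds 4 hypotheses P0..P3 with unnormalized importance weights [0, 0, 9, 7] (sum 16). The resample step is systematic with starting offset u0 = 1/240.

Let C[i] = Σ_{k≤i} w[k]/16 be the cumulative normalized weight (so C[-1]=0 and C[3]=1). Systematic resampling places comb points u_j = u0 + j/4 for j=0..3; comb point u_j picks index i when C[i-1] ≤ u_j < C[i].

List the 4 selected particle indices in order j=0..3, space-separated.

2 2 2 3

C = [0, 0, 9/16, 1]
j=0: u_0=1/240 ∈ [0, 9/16) → index 2
j=1: u_1=61/240 ∈ [0, 9/16) → index 2
j=2: u_2=121/240 ∈ [0, 9/16) → index 2
j=3: u_3=181/240 ∈ [9/16, 1) → index 3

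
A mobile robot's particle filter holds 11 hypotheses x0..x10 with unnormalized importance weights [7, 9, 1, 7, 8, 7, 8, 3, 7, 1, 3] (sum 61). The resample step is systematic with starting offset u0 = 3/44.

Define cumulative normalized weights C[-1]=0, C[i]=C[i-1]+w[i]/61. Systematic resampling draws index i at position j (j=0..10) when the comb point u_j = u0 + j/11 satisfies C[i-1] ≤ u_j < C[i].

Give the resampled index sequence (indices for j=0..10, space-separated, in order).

0 1 1 3 4 4 5 6 7 8 10

C = [7/61, 16/61, 17/61, 24/61, 32/61, 39/61, 47/61, 50/61, 57/61, 58/61, 1]
j=0: u_0=3/44 ∈ [0, 7/61) → index 0
j=1: u_1=7/44 ∈ [7/61, 16/61) → index 1
j=2: u_2=1/4 ∈ [7/61, 16/61) → index 1
j=3: u_3=15/44 ∈ [17/61, 24/61) → index 3
j=4: u_4=19/44 ∈ [24/61, 32/61) → index 4
j=5: u_5=23/44 ∈ [24/61, 32/61) → index 4
j=6: u_6=27/44 ∈ [32/61, 39/61) → index 5
j=7: u_7=31/44 ∈ [39/61, 47/61) → index 6
j=8: u_8=35/44 ∈ [47/61, 50/61) → index 7
j=9: u_9=39/44 ∈ [50/61, 57/61) → index 8
j=10: u_10=43/44 ∈ [58/61, 1) → index 10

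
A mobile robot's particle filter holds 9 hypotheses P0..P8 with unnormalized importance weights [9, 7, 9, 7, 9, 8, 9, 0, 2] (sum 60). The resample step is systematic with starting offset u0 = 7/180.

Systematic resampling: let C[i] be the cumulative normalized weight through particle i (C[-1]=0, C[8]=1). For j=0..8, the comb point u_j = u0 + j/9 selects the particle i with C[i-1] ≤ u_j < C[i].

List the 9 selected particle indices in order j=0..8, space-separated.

0 1 1 2 3 4 5 6 6

C = [3/20, 4/15, 5/12, 8/15, 41/60, 49/60, 29/30, 29/30, 1]
j=0: u_0=7/180 ∈ [0, 3/20) → index 0
j=1: u_1=3/20 ∈ [3/20, 4/15) → index 1
j=2: u_2=47/180 ∈ [3/20, 4/15) → index 1
j=3: u_3=67/180 ∈ [4/15, 5/12) → index 2
j=4: u_4=29/60 ∈ [5/12, 8/15) → index 3
j=5: u_5=107/180 ∈ [8/15, 41/60) → index 4
j=6: u_6=127/180 ∈ [41/60, 49/60) → index 5
j=7: u_7=49/60 ∈ [49/60, 29/30) → index 6
j=8: u_8=167/180 ∈ [49/60, 29/30) → index 6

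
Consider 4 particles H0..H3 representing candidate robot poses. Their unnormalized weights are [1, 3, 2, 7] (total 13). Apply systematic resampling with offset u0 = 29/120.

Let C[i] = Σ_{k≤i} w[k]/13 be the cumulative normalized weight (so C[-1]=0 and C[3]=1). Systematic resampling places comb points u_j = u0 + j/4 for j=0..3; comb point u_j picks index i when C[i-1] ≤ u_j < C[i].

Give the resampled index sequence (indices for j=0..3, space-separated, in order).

1 3 3 3

C = [1/13, 4/13, 6/13, 1]
j=0: u_0=29/120 ∈ [1/13, 4/13) → index 1
j=1: u_1=59/120 ∈ [6/13, 1) → index 3
j=2: u_2=89/120 ∈ [6/13, 1) → index 3
j=3: u_3=119/120 ∈ [6/13, 1) → index 3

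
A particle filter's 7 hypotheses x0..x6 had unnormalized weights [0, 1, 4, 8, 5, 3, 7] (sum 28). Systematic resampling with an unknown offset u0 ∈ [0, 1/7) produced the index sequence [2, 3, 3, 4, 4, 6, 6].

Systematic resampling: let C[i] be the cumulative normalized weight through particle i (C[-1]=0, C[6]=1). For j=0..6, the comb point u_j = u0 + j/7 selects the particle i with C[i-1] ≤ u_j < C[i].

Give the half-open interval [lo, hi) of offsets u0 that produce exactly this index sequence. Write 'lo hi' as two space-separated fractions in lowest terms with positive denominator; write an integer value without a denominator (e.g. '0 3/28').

1/28 1/14

C = [0, 1/28, 5/28, 13/28, 9/14, 3/4, 1]
j=0 picked index 2: u0 ∈ [1/28, 5/28)
j=1 picked index 3: u0 ∈ [1/28, 9/28)
j=2 picked index 3: u0 ∈ [-3/28, 5/28)
j=3 picked index 4: u0 ∈ [1/28, 3/14)
j=4 picked index 4: u0 ∈ [-3/28, 1/14)
j=5 picked index 6: u0 ∈ [1/28, 2/7)
j=6 picked index 6: u0 ∈ [-3/28, 1/7)
intersection: [1/28, 1/14)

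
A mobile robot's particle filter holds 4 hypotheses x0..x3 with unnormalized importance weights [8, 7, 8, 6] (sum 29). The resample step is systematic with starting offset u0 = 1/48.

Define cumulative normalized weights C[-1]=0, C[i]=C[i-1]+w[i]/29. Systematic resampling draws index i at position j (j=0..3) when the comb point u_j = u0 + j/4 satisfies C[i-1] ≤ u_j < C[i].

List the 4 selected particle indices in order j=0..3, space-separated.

C = [8/29, 15/29, 23/29, 1]
j=0: u_0=1/48 ∈ [0, 8/29) → index 0
j=1: u_1=13/48 ∈ [0, 8/29) → index 0
j=2: u_2=25/48 ∈ [15/29, 23/29) → index 2
j=3: u_3=37/48 ∈ [15/29, 23/29) → index 2

0 0 2 2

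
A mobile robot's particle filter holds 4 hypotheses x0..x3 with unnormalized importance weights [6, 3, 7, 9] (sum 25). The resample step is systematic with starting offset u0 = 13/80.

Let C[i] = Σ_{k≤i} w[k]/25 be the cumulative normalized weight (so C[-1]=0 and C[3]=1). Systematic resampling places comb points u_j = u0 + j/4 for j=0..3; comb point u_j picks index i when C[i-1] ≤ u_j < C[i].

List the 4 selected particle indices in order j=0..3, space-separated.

C = [6/25, 9/25, 16/25, 1]
j=0: u_0=13/80 ∈ [0, 6/25) → index 0
j=1: u_1=33/80 ∈ [9/25, 16/25) → index 2
j=2: u_2=53/80 ∈ [16/25, 1) → index 3
j=3: u_3=73/80 ∈ [16/25, 1) → index 3

0 2 3 3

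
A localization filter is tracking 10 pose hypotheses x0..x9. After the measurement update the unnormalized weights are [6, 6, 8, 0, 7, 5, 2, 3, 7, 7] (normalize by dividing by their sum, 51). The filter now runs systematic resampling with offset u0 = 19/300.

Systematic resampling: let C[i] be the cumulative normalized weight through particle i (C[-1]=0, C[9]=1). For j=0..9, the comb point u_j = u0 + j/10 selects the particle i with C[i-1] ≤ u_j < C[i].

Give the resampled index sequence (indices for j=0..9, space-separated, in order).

C = [2/17, 4/17, 20/51, 20/51, 9/17, 32/51, 2/3, 37/51, 44/51, 1]
j=0: u_0=19/300 ∈ [0, 2/17) → index 0
j=1: u_1=49/300 ∈ [2/17, 4/17) → index 1
j=2: u_2=79/300 ∈ [4/17, 20/51) → index 2
j=3: u_3=109/300 ∈ [4/17, 20/51) → index 2
j=4: u_4=139/300 ∈ [20/51, 9/17) → index 4
j=5: u_5=169/300 ∈ [9/17, 32/51) → index 5
j=6: u_6=199/300 ∈ [32/51, 2/3) → index 6
j=7: u_7=229/300 ∈ [37/51, 44/51) → index 8
j=8: u_8=259/300 ∈ [44/51, 1) → index 9
j=9: u_9=289/300 ∈ [44/51, 1) → index 9

0 1 2 2 4 5 6 8 9 9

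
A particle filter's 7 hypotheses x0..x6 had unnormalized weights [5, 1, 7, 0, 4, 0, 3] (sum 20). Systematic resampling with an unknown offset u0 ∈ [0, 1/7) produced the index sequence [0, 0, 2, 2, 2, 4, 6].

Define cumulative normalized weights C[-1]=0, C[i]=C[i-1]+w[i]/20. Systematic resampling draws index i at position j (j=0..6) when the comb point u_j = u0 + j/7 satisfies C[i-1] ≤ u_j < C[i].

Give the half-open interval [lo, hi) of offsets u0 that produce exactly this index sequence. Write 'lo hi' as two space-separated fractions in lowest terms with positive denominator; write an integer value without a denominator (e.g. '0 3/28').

C = [1/4, 3/10, 13/20, 13/20, 17/20, 17/20, 1]
j=0 picked index 0: u0 ∈ [0, 1/4)
j=1 picked index 0: u0 ∈ [-1/7, 3/28)
j=2 picked index 2: u0 ∈ [1/70, 51/140)
j=3 picked index 2: u0 ∈ [-9/70, 31/140)
j=4 picked index 2: u0 ∈ [-19/70, 11/140)
j=5 picked index 4: u0 ∈ [-9/140, 19/140)
j=6 picked index 6: u0 ∈ [-1/140, 1/7)
intersection: [1/70, 11/140)

1/70 11/140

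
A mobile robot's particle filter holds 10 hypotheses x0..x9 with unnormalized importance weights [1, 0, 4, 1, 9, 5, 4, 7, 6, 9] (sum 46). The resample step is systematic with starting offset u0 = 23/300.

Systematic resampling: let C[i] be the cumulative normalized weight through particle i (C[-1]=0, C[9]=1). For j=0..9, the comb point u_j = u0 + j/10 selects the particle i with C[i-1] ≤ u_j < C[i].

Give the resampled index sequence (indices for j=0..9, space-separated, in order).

2 4 4 5 6 7 8 8 9 9

C = [1/46, 1/46, 5/46, 3/23, 15/46, 10/23, 12/23, 31/46, 37/46, 1]
j=0: u_0=23/300 ∈ [1/46, 5/46) → index 2
j=1: u_1=53/300 ∈ [3/23, 15/46) → index 4
j=2: u_2=83/300 ∈ [3/23, 15/46) → index 4
j=3: u_3=113/300 ∈ [15/46, 10/23) → index 5
j=4: u_4=143/300 ∈ [10/23, 12/23) → index 6
j=5: u_5=173/300 ∈ [12/23, 31/46) → index 7
j=6: u_6=203/300 ∈ [31/46, 37/46) → index 8
j=7: u_7=233/300 ∈ [31/46, 37/46) → index 8
j=8: u_8=263/300 ∈ [37/46, 1) → index 9
j=9: u_9=293/300 ∈ [37/46, 1) → index 9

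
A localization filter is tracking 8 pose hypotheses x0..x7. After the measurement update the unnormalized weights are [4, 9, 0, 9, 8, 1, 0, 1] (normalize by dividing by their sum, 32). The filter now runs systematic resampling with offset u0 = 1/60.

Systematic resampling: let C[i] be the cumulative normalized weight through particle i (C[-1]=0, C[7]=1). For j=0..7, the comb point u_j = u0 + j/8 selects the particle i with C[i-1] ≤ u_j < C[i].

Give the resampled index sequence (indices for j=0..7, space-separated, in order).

0 1 1 1 3 3 4 4

C = [1/8, 13/32, 13/32, 11/16, 15/16, 31/32, 31/32, 1]
j=0: u_0=1/60 ∈ [0, 1/8) → index 0
j=1: u_1=17/120 ∈ [1/8, 13/32) → index 1
j=2: u_2=4/15 ∈ [1/8, 13/32) → index 1
j=3: u_3=47/120 ∈ [1/8, 13/32) → index 1
j=4: u_4=31/60 ∈ [13/32, 11/16) → index 3
j=5: u_5=77/120 ∈ [13/32, 11/16) → index 3
j=6: u_6=23/30 ∈ [11/16, 15/16) → index 4
j=7: u_7=107/120 ∈ [11/16, 15/16) → index 4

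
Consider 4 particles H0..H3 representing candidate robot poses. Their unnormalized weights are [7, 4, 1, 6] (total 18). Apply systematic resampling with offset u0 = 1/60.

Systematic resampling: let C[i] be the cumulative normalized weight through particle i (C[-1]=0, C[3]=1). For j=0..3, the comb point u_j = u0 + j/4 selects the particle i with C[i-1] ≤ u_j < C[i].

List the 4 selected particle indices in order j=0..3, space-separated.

C = [7/18, 11/18, 2/3, 1]
j=0: u_0=1/60 ∈ [0, 7/18) → index 0
j=1: u_1=4/15 ∈ [0, 7/18) → index 0
j=2: u_2=31/60 ∈ [7/18, 11/18) → index 1
j=3: u_3=23/30 ∈ [2/3, 1) → index 3

0 0 1 3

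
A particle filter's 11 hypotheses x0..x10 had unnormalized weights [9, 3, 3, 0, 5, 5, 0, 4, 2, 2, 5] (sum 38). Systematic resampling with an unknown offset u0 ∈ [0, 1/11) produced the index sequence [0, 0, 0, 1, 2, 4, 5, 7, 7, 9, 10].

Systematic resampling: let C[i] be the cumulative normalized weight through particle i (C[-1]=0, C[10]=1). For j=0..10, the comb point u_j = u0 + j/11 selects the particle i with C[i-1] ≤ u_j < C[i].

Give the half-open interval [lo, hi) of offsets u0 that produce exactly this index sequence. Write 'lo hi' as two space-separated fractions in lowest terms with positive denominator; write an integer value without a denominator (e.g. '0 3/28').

9/418 13/418

C = [9/38, 6/19, 15/38, 15/38, 10/19, 25/38, 25/38, 29/38, 31/38, 33/38, 1]
j=0 picked index 0: u0 ∈ [0, 9/38)
j=1 picked index 0: u0 ∈ [-1/11, 61/418)
j=2 picked index 0: u0 ∈ [-2/11, 23/418)
j=3 picked index 1: u0 ∈ [-15/418, 9/209)
j=4 picked index 2: u0 ∈ [-10/209, 13/418)
j=5 picked index 4: u0 ∈ [-25/418, 15/209)
j=6 picked index 5: u0 ∈ [-4/209, 47/418)
j=7 picked index 7: u0 ∈ [9/418, 53/418)
j=8 picked index 7: u0 ∈ [-29/418, 15/418)
j=9 picked index 9: u0 ∈ [-1/418, 21/418)
j=10 picked index 10: u0 ∈ [-17/418, 1/11)
intersection: [9/418, 13/418)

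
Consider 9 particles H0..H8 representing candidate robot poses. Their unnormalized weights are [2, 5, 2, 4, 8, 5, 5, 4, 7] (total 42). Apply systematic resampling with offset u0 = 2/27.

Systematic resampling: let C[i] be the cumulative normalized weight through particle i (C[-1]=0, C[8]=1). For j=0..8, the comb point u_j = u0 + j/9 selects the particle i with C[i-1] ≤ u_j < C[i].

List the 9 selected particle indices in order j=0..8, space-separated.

1 2 3 4 5 6 7 8 8

C = [1/21, 1/6, 3/14, 13/42, 1/2, 13/21, 31/42, 5/6, 1]
j=0: u_0=2/27 ∈ [1/21, 1/6) → index 1
j=1: u_1=5/27 ∈ [1/6, 3/14) → index 2
j=2: u_2=8/27 ∈ [3/14, 13/42) → index 3
j=3: u_3=11/27 ∈ [13/42, 1/2) → index 4
j=4: u_4=14/27 ∈ [1/2, 13/21) → index 5
j=5: u_5=17/27 ∈ [13/21, 31/42) → index 6
j=6: u_6=20/27 ∈ [31/42, 5/6) → index 7
j=7: u_7=23/27 ∈ [5/6, 1) → index 8
j=8: u_8=26/27 ∈ [5/6, 1) → index 8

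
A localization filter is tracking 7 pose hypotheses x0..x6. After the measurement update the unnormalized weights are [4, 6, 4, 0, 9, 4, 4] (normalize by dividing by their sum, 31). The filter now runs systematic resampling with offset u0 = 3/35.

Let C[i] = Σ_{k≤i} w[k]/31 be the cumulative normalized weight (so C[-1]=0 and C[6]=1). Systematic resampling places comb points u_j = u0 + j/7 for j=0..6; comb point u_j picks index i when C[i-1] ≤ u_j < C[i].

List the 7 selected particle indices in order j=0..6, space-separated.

0 1 2 4 4 5 6

C = [4/31, 10/31, 14/31, 14/31, 23/31, 27/31, 1]
j=0: u_0=3/35 ∈ [0, 4/31) → index 0
j=1: u_1=8/35 ∈ [4/31, 10/31) → index 1
j=2: u_2=13/35 ∈ [10/31, 14/31) → index 2
j=3: u_3=18/35 ∈ [14/31, 23/31) → index 4
j=4: u_4=23/35 ∈ [14/31, 23/31) → index 4
j=5: u_5=4/5 ∈ [23/31, 27/31) → index 5
j=6: u_6=33/35 ∈ [27/31, 1) → index 6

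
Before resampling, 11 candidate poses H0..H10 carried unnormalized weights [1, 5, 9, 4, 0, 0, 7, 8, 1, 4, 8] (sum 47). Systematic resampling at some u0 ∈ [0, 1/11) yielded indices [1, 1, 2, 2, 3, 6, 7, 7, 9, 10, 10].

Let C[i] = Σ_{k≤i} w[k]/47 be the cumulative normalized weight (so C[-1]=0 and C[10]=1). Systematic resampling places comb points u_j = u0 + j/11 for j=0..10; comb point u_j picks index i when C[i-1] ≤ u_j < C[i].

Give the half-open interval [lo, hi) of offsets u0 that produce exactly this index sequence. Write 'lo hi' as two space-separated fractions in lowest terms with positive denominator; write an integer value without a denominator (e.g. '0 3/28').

1/47 19/517

C = [1/47, 6/47, 15/47, 19/47, 19/47, 19/47, 26/47, 34/47, 35/47, 39/47, 1]
j=0 picked index 1: u0 ∈ [1/47, 6/47)
j=1 picked index 1: u0 ∈ [-36/517, 19/517)
j=2 picked index 2: u0 ∈ [-28/517, 71/517)
j=3 picked index 2: u0 ∈ [-75/517, 24/517)
j=4 picked index 3: u0 ∈ [-23/517, 21/517)
j=5 picked index 6: u0 ∈ [-26/517, 51/517)
j=6 picked index 7: u0 ∈ [4/517, 92/517)
j=7 picked index 7: u0 ∈ [-43/517, 45/517)
j=8 picked index 9: u0 ∈ [9/517, 53/517)
j=9 picked index 10: u0 ∈ [6/517, 2/11)
j=10 picked index 10: u0 ∈ [-41/517, 1/11)
intersection: [1/47, 19/517)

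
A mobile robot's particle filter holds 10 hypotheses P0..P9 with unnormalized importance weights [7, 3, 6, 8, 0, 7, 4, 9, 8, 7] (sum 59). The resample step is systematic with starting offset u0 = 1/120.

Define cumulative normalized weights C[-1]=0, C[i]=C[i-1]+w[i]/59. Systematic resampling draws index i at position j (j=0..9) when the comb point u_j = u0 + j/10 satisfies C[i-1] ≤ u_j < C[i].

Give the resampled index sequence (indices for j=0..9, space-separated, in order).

C = [7/59, 10/59, 16/59, 24/59, 24/59, 31/59, 35/59, 44/59, 52/59, 1]
j=0: u_0=1/120 ∈ [0, 7/59) → index 0
j=1: u_1=13/120 ∈ [0, 7/59) → index 0
j=2: u_2=5/24 ∈ [10/59, 16/59) → index 2
j=3: u_3=37/120 ∈ [16/59, 24/59) → index 3
j=4: u_4=49/120 ∈ [24/59, 31/59) → index 5
j=5: u_5=61/120 ∈ [24/59, 31/59) → index 5
j=6: u_6=73/120 ∈ [35/59, 44/59) → index 7
j=7: u_7=17/24 ∈ [35/59, 44/59) → index 7
j=8: u_8=97/120 ∈ [44/59, 52/59) → index 8
j=9: u_9=109/120 ∈ [52/59, 1) → index 9

0 0 2 3 5 5 7 7 8 9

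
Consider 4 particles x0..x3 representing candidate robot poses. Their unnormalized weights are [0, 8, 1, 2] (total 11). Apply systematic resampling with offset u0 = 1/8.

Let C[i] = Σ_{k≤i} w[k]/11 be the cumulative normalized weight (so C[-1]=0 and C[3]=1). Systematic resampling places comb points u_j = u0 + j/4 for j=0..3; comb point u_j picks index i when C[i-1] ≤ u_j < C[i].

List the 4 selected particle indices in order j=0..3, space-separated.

C = [0, 8/11, 9/11, 1]
j=0: u_0=1/8 ∈ [0, 8/11) → index 1
j=1: u_1=3/8 ∈ [0, 8/11) → index 1
j=2: u_2=5/8 ∈ [0, 8/11) → index 1
j=3: u_3=7/8 ∈ [9/11, 1) → index 3

1 1 1 3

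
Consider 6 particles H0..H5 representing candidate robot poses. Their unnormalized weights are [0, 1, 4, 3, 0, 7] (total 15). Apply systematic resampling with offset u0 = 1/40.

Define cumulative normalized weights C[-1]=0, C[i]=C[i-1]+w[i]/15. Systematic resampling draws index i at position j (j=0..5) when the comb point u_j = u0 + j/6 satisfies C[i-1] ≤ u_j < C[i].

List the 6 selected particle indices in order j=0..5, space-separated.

1 2 3 3 5 5

C = [0, 1/15, 1/3, 8/15, 8/15, 1]
j=0: u_0=1/40 ∈ [0, 1/15) → index 1
j=1: u_1=23/120 ∈ [1/15, 1/3) → index 2
j=2: u_2=43/120 ∈ [1/3, 8/15) → index 3
j=3: u_3=21/40 ∈ [1/3, 8/15) → index 3
j=4: u_4=83/120 ∈ [8/15, 1) → index 5
j=5: u_5=103/120 ∈ [8/15, 1) → index 5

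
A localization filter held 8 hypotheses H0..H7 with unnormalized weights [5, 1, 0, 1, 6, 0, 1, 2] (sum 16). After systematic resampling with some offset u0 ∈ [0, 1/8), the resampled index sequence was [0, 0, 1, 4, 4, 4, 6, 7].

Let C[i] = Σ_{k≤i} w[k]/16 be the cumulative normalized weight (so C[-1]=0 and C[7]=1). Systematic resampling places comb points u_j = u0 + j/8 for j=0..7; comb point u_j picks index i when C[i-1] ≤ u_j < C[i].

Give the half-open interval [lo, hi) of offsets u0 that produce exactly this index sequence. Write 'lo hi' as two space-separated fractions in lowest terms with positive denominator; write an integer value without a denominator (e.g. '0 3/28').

1/16 1/8

C = [5/16, 3/8, 3/8, 7/16, 13/16, 13/16, 7/8, 1]
j=0 picked index 0: u0 ∈ [0, 5/16)
j=1 picked index 0: u0 ∈ [-1/8, 3/16)
j=2 picked index 1: u0 ∈ [1/16, 1/8)
j=3 picked index 4: u0 ∈ [1/16, 7/16)
j=4 picked index 4: u0 ∈ [-1/16, 5/16)
j=5 picked index 4: u0 ∈ [-3/16, 3/16)
j=6 picked index 6: u0 ∈ [1/16, 1/8)
j=7 picked index 7: u0 ∈ [0, 1/8)
intersection: [1/16, 1/8)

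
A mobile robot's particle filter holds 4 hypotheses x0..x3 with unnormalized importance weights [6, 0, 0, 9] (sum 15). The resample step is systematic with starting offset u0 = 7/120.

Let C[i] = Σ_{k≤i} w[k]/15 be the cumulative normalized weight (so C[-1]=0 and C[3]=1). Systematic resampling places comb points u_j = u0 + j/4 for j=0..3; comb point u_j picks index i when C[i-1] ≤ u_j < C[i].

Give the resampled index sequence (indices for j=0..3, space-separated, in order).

C = [2/5, 2/5, 2/5, 1]
j=0: u_0=7/120 ∈ [0, 2/5) → index 0
j=1: u_1=37/120 ∈ [0, 2/5) → index 0
j=2: u_2=67/120 ∈ [2/5, 1) → index 3
j=3: u_3=97/120 ∈ [2/5, 1) → index 3

0 0 3 3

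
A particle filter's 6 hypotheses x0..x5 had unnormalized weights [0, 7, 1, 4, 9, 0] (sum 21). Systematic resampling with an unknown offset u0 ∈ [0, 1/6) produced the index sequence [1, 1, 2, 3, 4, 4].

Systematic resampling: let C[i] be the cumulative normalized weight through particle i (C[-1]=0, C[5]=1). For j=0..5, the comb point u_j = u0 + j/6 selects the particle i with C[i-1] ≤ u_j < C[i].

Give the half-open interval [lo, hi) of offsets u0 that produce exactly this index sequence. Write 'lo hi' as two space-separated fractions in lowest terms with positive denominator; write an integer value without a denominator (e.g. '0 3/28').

C = [0, 1/3, 8/21, 4/7, 1, 1]
j=0 picked index 1: u0 ∈ [0, 1/3)
j=1 picked index 1: u0 ∈ [-1/6, 1/6)
j=2 picked index 2: u0 ∈ [0, 1/21)
j=3 picked index 3: u0 ∈ [-5/42, 1/14)
j=4 picked index 4: u0 ∈ [-2/21, 1/3)
j=5 picked index 4: u0 ∈ [-11/42, 1/6)
intersection: [0, 1/21)

0 1/21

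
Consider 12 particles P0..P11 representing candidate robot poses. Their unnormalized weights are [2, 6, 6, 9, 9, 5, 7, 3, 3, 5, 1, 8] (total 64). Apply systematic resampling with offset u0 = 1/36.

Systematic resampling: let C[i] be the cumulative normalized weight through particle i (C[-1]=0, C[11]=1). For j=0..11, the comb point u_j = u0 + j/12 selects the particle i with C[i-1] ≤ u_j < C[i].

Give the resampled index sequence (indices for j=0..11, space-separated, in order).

0 1 2 3 4 4 5 6 7 8 10 11

C = [1/32, 1/8, 7/32, 23/64, 1/2, 37/64, 11/16, 47/64, 25/32, 55/64, 7/8, 1]
j=0: u_0=1/36 ∈ [0, 1/32) → index 0
j=1: u_1=1/9 ∈ [1/32, 1/8) → index 1
j=2: u_2=7/36 ∈ [1/8, 7/32) → index 2
j=3: u_3=5/18 ∈ [7/32, 23/64) → index 3
j=4: u_4=13/36 ∈ [23/64, 1/2) → index 4
j=5: u_5=4/9 ∈ [23/64, 1/2) → index 4
j=6: u_6=19/36 ∈ [1/2, 37/64) → index 5
j=7: u_7=11/18 ∈ [37/64, 11/16) → index 6
j=8: u_8=25/36 ∈ [11/16, 47/64) → index 7
j=9: u_9=7/9 ∈ [47/64, 25/32) → index 8
j=10: u_10=31/36 ∈ [55/64, 7/8) → index 10
j=11: u_11=17/18 ∈ [7/8, 1) → index 11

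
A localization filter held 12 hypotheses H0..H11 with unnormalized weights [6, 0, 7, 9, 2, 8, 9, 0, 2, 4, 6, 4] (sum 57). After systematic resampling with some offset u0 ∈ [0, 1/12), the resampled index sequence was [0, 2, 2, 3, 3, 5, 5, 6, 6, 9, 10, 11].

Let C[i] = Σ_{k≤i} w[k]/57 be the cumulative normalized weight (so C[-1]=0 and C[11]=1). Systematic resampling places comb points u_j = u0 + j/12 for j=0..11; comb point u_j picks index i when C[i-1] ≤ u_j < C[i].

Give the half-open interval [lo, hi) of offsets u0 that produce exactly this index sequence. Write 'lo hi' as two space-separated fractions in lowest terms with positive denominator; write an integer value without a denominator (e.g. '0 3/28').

5/228 1/19

C = [2/19, 2/19, 13/57, 22/57, 8/19, 32/57, 41/57, 41/57, 43/57, 47/57, 53/57, 1]
j=0 picked index 0: u0 ∈ [0, 2/19)
j=1 picked index 2: u0 ∈ [5/228, 11/76)
j=2 picked index 2: u0 ∈ [-7/114, 7/114)
j=3 picked index 3: u0 ∈ [-5/228, 31/228)
j=4 picked index 3: u0 ∈ [-2/19, 1/19)
j=5 picked index 5: u0 ∈ [1/228, 11/76)
j=6 picked index 5: u0 ∈ [-3/38, 7/114)
j=7 picked index 6: u0 ∈ [-5/228, 31/228)
j=8 picked index 6: u0 ∈ [-2/19, 1/19)
j=9 picked index 9: u0 ∈ [1/228, 17/228)
j=10 picked index 10: u0 ∈ [-1/114, 11/114)
j=11 picked index 11: u0 ∈ [1/76, 1/12)
intersection: [5/228, 1/19)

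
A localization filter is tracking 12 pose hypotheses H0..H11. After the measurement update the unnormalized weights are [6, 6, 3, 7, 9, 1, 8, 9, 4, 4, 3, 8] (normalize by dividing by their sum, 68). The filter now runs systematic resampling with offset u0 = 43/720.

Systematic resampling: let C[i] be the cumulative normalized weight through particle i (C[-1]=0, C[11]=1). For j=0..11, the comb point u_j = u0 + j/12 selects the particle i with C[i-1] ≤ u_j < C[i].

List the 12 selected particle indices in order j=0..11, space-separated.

0 1 3 3 4 6 6 7 8 9 11 11

C = [3/34, 3/17, 15/68, 11/34, 31/68, 8/17, 10/17, 49/68, 53/68, 57/68, 15/17, 1]
j=0: u_0=43/720 ∈ [0, 3/34) → index 0
j=1: u_1=103/720 ∈ [3/34, 3/17) → index 1
j=2: u_2=163/720 ∈ [15/68, 11/34) → index 3
j=3: u_3=223/720 ∈ [15/68, 11/34) → index 3
j=4: u_4=283/720 ∈ [11/34, 31/68) → index 4
j=5: u_5=343/720 ∈ [8/17, 10/17) → index 6
j=6: u_6=403/720 ∈ [8/17, 10/17) → index 6
j=7: u_7=463/720 ∈ [10/17, 49/68) → index 7
j=8: u_8=523/720 ∈ [49/68, 53/68) → index 8
j=9: u_9=583/720 ∈ [53/68, 57/68) → index 9
j=10: u_10=643/720 ∈ [15/17, 1) → index 11
j=11: u_11=703/720 ∈ [15/17, 1) → index 11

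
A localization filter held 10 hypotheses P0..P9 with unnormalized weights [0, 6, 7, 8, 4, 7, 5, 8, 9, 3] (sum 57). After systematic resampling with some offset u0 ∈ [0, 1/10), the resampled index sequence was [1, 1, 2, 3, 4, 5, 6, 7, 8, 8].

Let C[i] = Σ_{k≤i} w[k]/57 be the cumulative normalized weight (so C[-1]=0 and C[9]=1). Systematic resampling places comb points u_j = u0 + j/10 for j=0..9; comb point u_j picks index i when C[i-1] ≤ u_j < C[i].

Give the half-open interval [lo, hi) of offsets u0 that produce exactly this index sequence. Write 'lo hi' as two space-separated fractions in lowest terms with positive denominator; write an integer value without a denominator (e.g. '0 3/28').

0 1/190

C = [0, 2/19, 13/57, 7/19, 25/57, 32/57, 37/57, 15/19, 18/19, 1]
j=0 picked index 1: u0 ∈ [0, 2/19)
j=1 picked index 1: u0 ∈ [-1/10, 1/190)
j=2 picked index 2: u0 ∈ [-9/95, 8/285)
j=3 picked index 3: u0 ∈ [-41/570, 13/190)
j=4 picked index 4: u0 ∈ [-3/95, 11/285)
j=5 picked index 5: u0 ∈ [-7/114, 7/114)
j=6 picked index 6: u0 ∈ [-11/285, 14/285)
j=7 picked index 7: u0 ∈ [-29/570, 17/190)
j=8 picked index 8: u0 ∈ [-1/95, 14/95)
j=9 picked index 8: u0 ∈ [-21/190, 9/190)
intersection: [0, 1/190)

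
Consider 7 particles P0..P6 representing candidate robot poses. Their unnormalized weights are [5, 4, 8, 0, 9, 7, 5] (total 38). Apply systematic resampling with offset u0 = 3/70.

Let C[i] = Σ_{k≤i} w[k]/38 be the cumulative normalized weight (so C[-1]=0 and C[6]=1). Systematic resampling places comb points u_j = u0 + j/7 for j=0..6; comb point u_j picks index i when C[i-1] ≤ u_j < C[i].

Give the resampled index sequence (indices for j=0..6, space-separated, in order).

0 1 2 4 4 5 6

C = [5/38, 9/38, 17/38, 17/38, 13/19, 33/38, 1]
j=0: u_0=3/70 ∈ [0, 5/38) → index 0
j=1: u_1=13/70 ∈ [5/38, 9/38) → index 1
j=2: u_2=23/70 ∈ [9/38, 17/38) → index 2
j=3: u_3=33/70 ∈ [17/38, 13/19) → index 4
j=4: u_4=43/70 ∈ [17/38, 13/19) → index 4
j=5: u_5=53/70 ∈ [13/19, 33/38) → index 5
j=6: u_6=9/10 ∈ [33/38, 1) → index 6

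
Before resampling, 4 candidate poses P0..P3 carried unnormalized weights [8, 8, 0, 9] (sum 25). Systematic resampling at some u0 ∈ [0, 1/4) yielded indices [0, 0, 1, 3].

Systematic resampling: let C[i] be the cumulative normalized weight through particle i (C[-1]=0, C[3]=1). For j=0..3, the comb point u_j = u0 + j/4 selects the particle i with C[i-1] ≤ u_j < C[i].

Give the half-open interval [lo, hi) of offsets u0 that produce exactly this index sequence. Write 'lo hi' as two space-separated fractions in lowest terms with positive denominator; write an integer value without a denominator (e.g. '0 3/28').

C = [8/25, 16/25, 16/25, 1]
j=0 picked index 0: u0 ∈ [0, 8/25)
j=1 picked index 0: u0 ∈ [-1/4, 7/100)
j=2 picked index 1: u0 ∈ [-9/50, 7/50)
j=3 picked index 3: u0 ∈ [-11/100, 1/4)
intersection: [0, 7/100)

0 7/100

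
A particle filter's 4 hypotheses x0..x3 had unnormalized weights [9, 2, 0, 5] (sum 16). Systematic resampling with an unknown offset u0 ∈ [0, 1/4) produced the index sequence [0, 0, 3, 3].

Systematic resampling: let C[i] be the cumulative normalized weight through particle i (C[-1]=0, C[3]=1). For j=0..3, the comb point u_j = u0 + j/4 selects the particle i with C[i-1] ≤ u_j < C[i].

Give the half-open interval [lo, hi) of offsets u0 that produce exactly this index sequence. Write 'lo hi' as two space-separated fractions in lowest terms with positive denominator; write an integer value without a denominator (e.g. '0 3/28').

C = [9/16, 11/16, 11/16, 1]
j=0 picked index 0: u0 ∈ [0, 9/16)
j=1 picked index 0: u0 ∈ [-1/4, 5/16)
j=2 picked index 3: u0 ∈ [3/16, 1/2)
j=3 picked index 3: u0 ∈ [-1/16, 1/4)
intersection: [3/16, 1/4)

3/16 1/4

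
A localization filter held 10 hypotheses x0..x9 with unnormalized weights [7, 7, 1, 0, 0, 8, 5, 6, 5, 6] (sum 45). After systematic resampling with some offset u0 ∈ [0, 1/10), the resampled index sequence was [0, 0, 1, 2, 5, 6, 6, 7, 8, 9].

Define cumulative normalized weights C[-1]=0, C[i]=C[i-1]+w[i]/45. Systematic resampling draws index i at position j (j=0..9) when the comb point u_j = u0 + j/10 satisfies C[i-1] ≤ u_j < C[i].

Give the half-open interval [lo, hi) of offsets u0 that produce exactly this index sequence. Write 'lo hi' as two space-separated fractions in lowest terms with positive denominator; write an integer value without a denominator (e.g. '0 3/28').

1/90 1/45

C = [7/45, 14/45, 1/3, 1/3, 1/3, 23/45, 28/45, 34/45, 13/15, 1]
j=0 picked index 0: u0 ∈ [0, 7/45)
j=1 picked index 0: u0 ∈ [-1/10, 1/18)
j=2 picked index 1: u0 ∈ [-2/45, 1/9)
j=3 picked index 2: u0 ∈ [1/90, 1/30)
j=4 picked index 5: u0 ∈ [-1/15, 1/9)
j=5 picked index 6: u0 ∈ [1/90, 11/90)
j=6 picked index 6: u0 ∈ [-4/45, 1/45)
j=7 picked index 7: u0 ∈ [-7/90, 1/18)
j=8 picked index 8: u0 ∈ [-2/45, 1/15)
j=9 picked index 9: u0 ∈ [-1/30, 1/10)
intersection: [1/90, 1/45)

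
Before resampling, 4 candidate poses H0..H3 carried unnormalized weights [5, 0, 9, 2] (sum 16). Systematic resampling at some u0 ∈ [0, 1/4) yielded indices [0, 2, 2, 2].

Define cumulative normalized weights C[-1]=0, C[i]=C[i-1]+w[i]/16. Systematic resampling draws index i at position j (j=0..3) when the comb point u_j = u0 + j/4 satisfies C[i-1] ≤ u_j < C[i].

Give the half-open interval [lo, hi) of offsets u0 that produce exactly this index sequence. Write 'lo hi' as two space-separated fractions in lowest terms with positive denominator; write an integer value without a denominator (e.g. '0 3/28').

1/16 1/8

C = [5/16, 5/16, 7/8, 1]
j=0 picked index 0: u0 ∈ [0, 5/16)
j=1 picked index 2: u0 ∈ [1/16, 5/8)
j=2 picked index 2: u0 ∈ [-3/16, 3/8)
j=3 picked index 2: u0 ∈ [-7/16, 1/8)
intersection: [1/16, 1/8)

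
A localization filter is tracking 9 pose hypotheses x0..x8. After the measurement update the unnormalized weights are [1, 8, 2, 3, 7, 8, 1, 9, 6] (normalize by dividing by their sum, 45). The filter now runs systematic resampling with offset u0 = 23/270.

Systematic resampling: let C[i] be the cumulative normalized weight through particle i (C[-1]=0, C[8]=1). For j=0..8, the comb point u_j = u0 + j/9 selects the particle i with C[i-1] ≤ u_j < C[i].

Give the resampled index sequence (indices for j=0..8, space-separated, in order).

C = [1/45, 1/5, 11/45, 14/45, 7/15, 29/45, 2/3, 13/15, 1]
j=0: u_0=23/270 ∈ [1/45, 1/5) → index 1
j=1: u_1=53/270 ∈ [1/45, 1/5) → index 1
j=2: u_2=83/270 ∈ [11/45, 14/45) → index 3
j=3: u_3=113/270 ∈ [14/45, 7/15) → index 4
j=4: u_4=143/270 ∈ [7/15, 29/45) → index 5
j=5: u_5=173/270 ∈ [7/15, 29/45) → index 5
j=6: u_6=203/270 ∈ [2/3, 13/15) → index 7
j=7: u_7=233/270 ∈ [2/3, 13/15) → index 7
j=8: u_8=263/270 ∈ [13/15, 1) → index 8

1 1 3 4 5 5 7 7 8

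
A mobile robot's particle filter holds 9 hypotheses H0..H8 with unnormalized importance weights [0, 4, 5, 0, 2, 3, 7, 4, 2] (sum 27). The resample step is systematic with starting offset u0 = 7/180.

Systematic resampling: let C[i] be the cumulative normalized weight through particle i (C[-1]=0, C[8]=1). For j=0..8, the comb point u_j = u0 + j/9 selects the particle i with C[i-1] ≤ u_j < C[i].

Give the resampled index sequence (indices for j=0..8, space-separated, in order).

C = [0, 4/27, 1/3, 1/3, 11/27, 14/27, 7/9, 25/27, 1]
j=0: u_0=7/180 ∈ [0, 4/27) → index 1
j=1: u_1=3/20 ∈ [4/27, 1/3) → index 2
j=2: u_2=47/180 ∈ [4/27, 1/3) → index 2
j=3: u_3=67/180 ∈ [1/3, 11/27) → index 4
j=4: u_4=29/60 ∈ [11/27, 14/27) → index 5
j=5: u_5=107/180 ∈ [14/27, 7/9) → index 6
j=6: u_6=127/180 ∈ [14/27, 7/9) → index 6
j=7: u_7=49/60 ∈ [7/9, 25/27) → index 7
j=8: u_8=167/180 ∈ [25/27, 1) → index 8

1 2 2 4 5 6 6 7 8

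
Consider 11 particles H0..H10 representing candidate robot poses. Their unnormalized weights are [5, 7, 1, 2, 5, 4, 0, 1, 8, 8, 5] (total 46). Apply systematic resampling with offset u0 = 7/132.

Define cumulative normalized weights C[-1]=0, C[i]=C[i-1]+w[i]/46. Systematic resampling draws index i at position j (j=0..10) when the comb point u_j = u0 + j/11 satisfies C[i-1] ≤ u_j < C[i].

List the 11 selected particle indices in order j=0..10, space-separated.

C = [5/46, 6/23, 13/46, 15/46, 10/23, 12/23, 12/23, 25/46, 33/46, 41/46, 1]
j=0: u_0=7/132 ∈ [0, 5/46) → index 0
j=1: u_1=19/132 ∈ [5/46, 6/23) → index 1
j=2: u_2=31/132 ∈ [5/46, 6/23) → index 1
j=3: u_3=43/132 ∈ [13/46, 15/46) → index 3
j=4: u_4=5/12 ∈ [15/46, 10/23) → index 4
j=5: u_5=67/132 ∈ [10/23, 12/23) → index 5
j=6: u_6=79/132 ∈ [25/46, 33/46) → index 8
j=7: u_7=91/132 ∈ [25/46, 33/46) → index 8
j=8: u_8=103/132 ∈ [33/46, 41/46) → index 9
j=9: u_9=115/132 ∈ [33/46, 41/46) → index 9
j=10: u_10=127/132 ∈ [41/46, 1) → index 10

0 1 1 3 4 5 8 8 9 9 10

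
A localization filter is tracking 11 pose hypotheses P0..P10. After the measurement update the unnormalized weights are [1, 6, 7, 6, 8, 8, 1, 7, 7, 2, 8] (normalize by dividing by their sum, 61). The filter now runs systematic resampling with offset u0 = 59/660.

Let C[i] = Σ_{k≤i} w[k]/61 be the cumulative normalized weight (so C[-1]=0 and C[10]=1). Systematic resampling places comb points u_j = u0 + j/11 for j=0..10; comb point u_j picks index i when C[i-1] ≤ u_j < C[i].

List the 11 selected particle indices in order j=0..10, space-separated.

1 2 3 4 4 5 7 8 8 10 10

C = [1/61, 7/61, 14/61, 20/61, 28/61, 36/61, 37/61, 44/61, 51/61, 53/61, 1]
j=0: u_0=59/660 ∈ [1/61, 7/61) → index 1
j=1: u_1=119/660 ∈ [7/61, 14/61) → index 2
j=2: u_2=179/660 ∈ [14/61, 20/61) → index 3
j=3: u_3=239/660 ∈ [20/61, 28/61) → index 4
j=4: u_4=299/660 ∈ [20/61, 28/61) → index 4
j=5: u_5=359/660 ∈ [28/61, 36/61) → index 5
j=6: u_6=419/660 ∈ [37/61, 44/61) → index 7
j=7: u_7=479/660 ∈ [44/61, 51/61) → index 8
j=8: u_8=49/60 ∈ [44/61, 51/61) → index 8
j=9: u_9=599/660 ∈ [53/61, 1) → index 10
j=10: u_10=659/660 ∈ [53/61, 1) → index 10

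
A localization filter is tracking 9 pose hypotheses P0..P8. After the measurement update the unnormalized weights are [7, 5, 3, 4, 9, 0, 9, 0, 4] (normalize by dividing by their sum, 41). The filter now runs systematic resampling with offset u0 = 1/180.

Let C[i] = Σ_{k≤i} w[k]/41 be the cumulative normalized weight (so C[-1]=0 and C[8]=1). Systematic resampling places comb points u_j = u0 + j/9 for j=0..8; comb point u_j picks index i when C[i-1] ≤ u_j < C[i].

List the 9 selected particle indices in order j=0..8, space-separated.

0 0 1 2 3 4 4 6 6

C = [7/41, 12/41, 15/41, 19/41, 28/41, 28/41, 37/41, 37/41, 1]
j=0: u_0=1/180 ∈ [0, 7/41) → index 0
j=1: u_1=7/60 ∈ [0, 7/41) → index 0
j=2: u_2=41/180 ∈ [7/41, 12/41) → index 1
j=3: u_3=61/180 ∈ [12/41, 15/41) → index 2
j=4: u_4=9/20 ∈ [15/41, 19/41) → index 3
j=5: u_5=101/180 ∈ [19/41, 28/41) → index 4
j=6: u_6=121/180 ∈ [19/41, 28/41) → index 4
j=7: u_7=47/60 ∈ [28/41, 37/41) → index 6
j=8: u_8=161/180 ∈ [28/41, 37/41) → index 6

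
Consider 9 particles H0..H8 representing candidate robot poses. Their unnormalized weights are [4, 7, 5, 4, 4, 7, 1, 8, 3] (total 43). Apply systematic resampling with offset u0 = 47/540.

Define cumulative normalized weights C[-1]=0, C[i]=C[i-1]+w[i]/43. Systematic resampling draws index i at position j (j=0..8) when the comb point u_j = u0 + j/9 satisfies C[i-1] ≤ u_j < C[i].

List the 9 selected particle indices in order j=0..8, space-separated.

C = [4/43, 11/43, 16/43, 20/43, 24/43, 31/43, 32/43, 40/43, 1]
j=0: u_0=47/540 ∈ [0, 4/43) → index 0
j=1: u_1=107/540 ∈ [4/43, 11/43) → index 1
j=2: u_2=167/540 ∈ [11/43, 16/43) → index 2
j=3: u_3=227/540 ∈ [16/43, 20/43) → index 3
j=4: u_4=287/540 ∈ [20/43, 24/43) → index 4
j=5: u_5=347/540 ∈ [24/43, 31/43) → index 5
j=6: u_6=407/540 ∈ [32/43, 40/43) → index 7
j=7: u_7=467/540 ∈ [32/43, 40/43) → index 7
j=8: u_8=527/540 ∈ [40/43, 1) → index 8

0 1 2 3 4 5 7 7 8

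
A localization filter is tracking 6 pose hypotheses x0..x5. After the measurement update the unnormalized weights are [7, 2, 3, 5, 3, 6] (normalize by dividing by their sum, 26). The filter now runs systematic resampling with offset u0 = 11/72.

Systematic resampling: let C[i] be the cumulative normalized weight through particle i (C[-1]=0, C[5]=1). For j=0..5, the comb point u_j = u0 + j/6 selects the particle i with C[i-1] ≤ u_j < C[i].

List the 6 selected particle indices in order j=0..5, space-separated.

C = [7/26, 9/26, 6/13, 17/26, 10/13, 1]
j=0: u_0=11/72 ∈ [0, 7/26) → index 0
j=1: u_1=23/72 ∈ [7/26, 9/26) → index 1
j=2: u_2=35/72 ∈ [6/13, 17/26) → index 3
j=3: u_3=47/72 ∈ [6/13, 17/26) → index 3
j=4: u_4=59/72 ∈ [10/13, 1) → index 5
j=5: u_5=71/72 ∈ [10/13, 1) → index 5

0 1 3 3 5 5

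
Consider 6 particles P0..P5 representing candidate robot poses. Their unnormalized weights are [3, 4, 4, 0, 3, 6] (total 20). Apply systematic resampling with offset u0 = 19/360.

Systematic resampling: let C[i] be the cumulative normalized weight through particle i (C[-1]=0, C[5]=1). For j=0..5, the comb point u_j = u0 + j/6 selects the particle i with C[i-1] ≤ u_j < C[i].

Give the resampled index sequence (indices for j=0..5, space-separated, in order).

C = [3/20, 7/20, 11/20, 11/20, 7/10, 1]
j=0: u_0=19/360 ∈ [0, 3/20) → index 0
j=1: u_1=79/360 ∈ [3/20, 7/20) → index 1
j=2: u_2=139/360 ∈ [7/20, 11/20) → index 2
j=3: u_3=199/360 ∈ [11/20, 7/10) → index 4
j=4: u_4=259/360 ∈ [7/10, 1) → index 5
j=5: u_5=319/360 ∈ [7/10, 1) → index 5

0 1 2 4 5 5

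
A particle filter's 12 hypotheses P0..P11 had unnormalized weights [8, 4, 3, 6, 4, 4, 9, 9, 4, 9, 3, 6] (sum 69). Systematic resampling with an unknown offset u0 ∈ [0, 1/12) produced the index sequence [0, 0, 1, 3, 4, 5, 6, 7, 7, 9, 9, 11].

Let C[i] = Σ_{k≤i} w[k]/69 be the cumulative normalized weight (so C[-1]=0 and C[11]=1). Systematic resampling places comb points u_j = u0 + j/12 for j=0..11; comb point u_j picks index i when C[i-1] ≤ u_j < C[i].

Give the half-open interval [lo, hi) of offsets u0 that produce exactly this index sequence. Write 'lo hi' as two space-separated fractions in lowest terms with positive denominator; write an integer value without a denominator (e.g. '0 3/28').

C = [8/69, 4/23, 5/23, 7/23, 25/69, 29/69, 38/69, 47/69, 17/23, 20/23, 21/23, 1]
j=0 picked index 0: u0 ∈ [0, 8/69)
j=1 picked index 0: u0 ∈ [-1/12, 3/92)
j=2 picked index 1: u0 ∈ [-7/138, 1/138)
j=3 picked index 3: u0 ∈ [-3/92, 5/92)
j=4 picked index 4: u0 ∈ [-2/69, 2/69)
j=5 picked index 5: u0 ∈ [-5/92, 1/276)
j=6 picked index 6: u0 ∈ [-11/138, 7/138)
j=7 picked index 7: u0 ∈ [-3/92, 9/92)
j=8 picked index 7: u0 ∈ [-8/69, 1/69)
j=9 picked index 9: u0 ∈ [-1/92, 11/92)
j=10 picked index 9: u0 ∈ [-13/138, 5/138)
j=11 picked index 11: u0 ∈ [-1/276, 1/12)
intersection: [0, 1/276)

0 1/276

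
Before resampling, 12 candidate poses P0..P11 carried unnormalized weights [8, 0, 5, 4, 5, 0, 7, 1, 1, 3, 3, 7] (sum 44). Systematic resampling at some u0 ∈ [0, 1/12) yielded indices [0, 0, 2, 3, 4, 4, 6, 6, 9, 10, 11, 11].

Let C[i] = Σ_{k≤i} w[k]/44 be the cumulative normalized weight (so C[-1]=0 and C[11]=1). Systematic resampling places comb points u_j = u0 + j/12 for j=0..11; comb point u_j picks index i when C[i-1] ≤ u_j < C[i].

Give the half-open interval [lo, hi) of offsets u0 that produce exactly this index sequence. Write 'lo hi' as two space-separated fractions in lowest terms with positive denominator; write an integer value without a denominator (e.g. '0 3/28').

7/132 5/66

C = [2/11, 2/11, 13/44, 17/44, 1/2, 1/2, 29/44, 15/22, 31/44, 17/22, 37/44, 1]
j=0 picked index 0: u0 ∈ [0, 2/11)
j=1 picked index 0: u0 ∈ [-1/12, 13/132)
j=2 picked index 2: u0 ∈ [1/66, 17/132)
j=3 picked index 3: u0 ∈ [1/22, 3/22)
j=4 picked index 4: u0 ∈ [7/132, 1/6)
j=5 picked index 4: u0 ∈ [-1/33, 1/12)
j=6 picked index 6: u0 ∈ [0, 7/44)
j=7 picked index 6: u0 ∈ [-1/12, 5/66)
j=8 picked index 9: u0 ∈ [5/132, 7/66)
j=9 picked index 10: u0 ∈ [1/44, 1/11)
j=10 picked index 11: u0 ∈ [1/132, 1/6)
j=11 picked index 11: u0 ∈ [-5/66, 1/12)
intersection: [7/132, 5/66)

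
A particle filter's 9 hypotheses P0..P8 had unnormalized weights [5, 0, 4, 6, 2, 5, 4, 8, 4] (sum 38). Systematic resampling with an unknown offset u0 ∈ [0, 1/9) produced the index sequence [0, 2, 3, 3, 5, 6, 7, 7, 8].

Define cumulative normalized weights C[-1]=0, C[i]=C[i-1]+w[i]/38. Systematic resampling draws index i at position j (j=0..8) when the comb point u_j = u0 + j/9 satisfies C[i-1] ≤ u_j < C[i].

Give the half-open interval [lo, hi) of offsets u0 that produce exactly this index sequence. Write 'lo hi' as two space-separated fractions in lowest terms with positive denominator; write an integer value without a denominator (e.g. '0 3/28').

C = [5/38, 5/38, 9/38, 15/38, 17/38, 11/19, 13/19, 17/19, 1]
j=0 picked index 0: u0 ∈ [0, 5/38)
j=1 picked index 2: u0 ∈ [7/342, 43/342)
j=2 picked index 3: u0 ∈ [5/342, 59/342)
j=3 picked index 3: u0 ∈ [-11/114, 7/114)
j=4 picked index 5: u0 ∈ [1/342, 23/171)
j=5 picked index 6: u0 ∈ [4/171, 22/171)
j=6 picked index 7: u0 ∈ [1/57, 13/57)
j=7 picked index 7: u0 ∈ [-16/171, 20/171)
j=8 picked index 8: u0 ∈ [1/171, 1/9)
intersection: [4/171, 7/114)

4/171 7/114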